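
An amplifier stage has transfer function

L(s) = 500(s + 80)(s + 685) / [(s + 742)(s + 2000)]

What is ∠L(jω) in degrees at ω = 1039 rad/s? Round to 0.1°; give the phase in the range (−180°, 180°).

At s = jω = j1039:
zero (s+80): 80 + j1039 → |·| = √(80²+1039²) = √1085921 ≈ 1042.1, ∠ = arctan(1039/80) ≈ 85.60°
zero (s+685): 685 + j1039 → |·| = √(685²+1039²) = √1548746 ≈ 1244.5, ∠ = arctan(1039/685) ≈ 56.60°
pole (s+742): 742 + j1039 → |·| = √(742²+1039²) = √1630085 ≈ 1276.7, ∠ = arctan(1039/742) ≈ 54.47°
pole (s+2000): 2000 + j1039 → |·| = √(2000²+1039²) = √5079521 ≈ 2253.8, ∠ = arctan(1039/2000) ≈ 27.45°
∠L = 142.20° − 81.92° = 60.28°

60.3°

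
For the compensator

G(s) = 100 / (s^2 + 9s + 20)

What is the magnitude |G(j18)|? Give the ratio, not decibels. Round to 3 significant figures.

Substitute s = j18:
Numerator: 100 = 100 + j0
Denominator: (j18)^2 + 9(j18) + 20 = -304 + j162
|N| = √(100² + 0²) ≈ 100, ∠N ≈ 0.00°
|D| = √(304² + 162²) ≈ 344.47, ∠D ≈ 151.95°
|G| = 100 / 344.47 ≈ 0.2903

0.290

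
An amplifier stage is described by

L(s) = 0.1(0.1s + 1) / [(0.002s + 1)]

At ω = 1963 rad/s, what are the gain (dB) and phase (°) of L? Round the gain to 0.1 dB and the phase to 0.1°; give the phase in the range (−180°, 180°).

13.7 dB, 14.0°

At ω = 1963 rad/s:
zero (1 + j1963·0.1) = 1 + j196.3 → |·| ≈ 196.3, ∠ ≈ 89.71°
pole (1 + j1963·0.002) = 1 + j3.926 → |·| ≈ 4.0514, ∠ ≈ 75.71°
|L| = 0.1 · 196.3 / (4.0514) ≈ 4.8452
Gain = 20 log₁₀(4.8452) ≈ 13.71 dB
∠L = (89.71°) − (75.71°) = 14.00°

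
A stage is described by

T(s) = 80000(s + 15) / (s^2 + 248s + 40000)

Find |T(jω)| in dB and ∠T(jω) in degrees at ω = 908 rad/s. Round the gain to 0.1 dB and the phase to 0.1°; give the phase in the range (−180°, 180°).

39.0 dB, -74.9°

At s = jω = j908:
zero (s+15): 15 + j908 → |·| = √(15²+908²) = √824689 ≈ 908.12, ∠ = arctan(908/15) ≈ 89.05°
quadratic: (j908)² + 248·j908 + 40000 = -784464 + j225184 → |·| ≈ 8.1614e+05, ∠ ≈ 163.98°
|T| = 80000 · 908.12 / 8.1614e+05 ≈ 89.016
Gain = 20 log₁₀(89.016) ≈ 38.99 dB
∠T = 89.05° − 163.98° = -74.93°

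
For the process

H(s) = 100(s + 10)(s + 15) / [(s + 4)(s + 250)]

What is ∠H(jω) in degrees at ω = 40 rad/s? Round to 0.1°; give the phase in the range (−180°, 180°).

52.0°

At s = jω = j40:
zero (s+10): 10 + j40 → |·| = √(10²+40²) = √1700 ≈ 41.231, ∠ = arctan(40/10) ≈ 75.96°
zero (s+15): 15 + j40 → |·| = √(15²+40²) = √1825 ≈ 42.72, ∠ = arctan(40/15) ≈ 69.44°
pole (s+4): 4 + j40 → |·| = √(4²+40²) = √1616 ≈ 40.2, ∠ = arctan(40/4) ≈ 84.29°
pole (s+250): 250 + j40 → |·| = √(250²+40²) = √64100 ≈ 253.18, ∠ = arctan(40/250) ≈ 9.09°
∠H = 145.40° − 93.38° = 52.02°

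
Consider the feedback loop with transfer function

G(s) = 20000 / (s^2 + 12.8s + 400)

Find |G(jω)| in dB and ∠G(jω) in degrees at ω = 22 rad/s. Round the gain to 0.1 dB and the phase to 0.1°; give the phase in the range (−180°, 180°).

At s = jω = j22:
quadratic: (j22)² + 12.8·j22 + 400 = -84 + j281.6 → |·| ≈ 293.86, ∠ ≈ 106.61°
|G| = 20000 / 293.86 ≈ 68.06
Gain = 20 log₁₀(68.06) ≈ 36.66 dB
∠G = 0.00° − 106.61° = -106.61°

36.7 dB, -106.6°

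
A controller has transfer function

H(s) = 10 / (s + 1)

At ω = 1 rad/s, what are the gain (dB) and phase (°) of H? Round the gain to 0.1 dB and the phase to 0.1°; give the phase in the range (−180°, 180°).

17.0 dB, -45.0°

Substitute s = j1:
Numerator: 10 = 10 + j0
Denominator: (j1) + 1 = 1 + j1
|N| = √(10² + 0²) ≈ 10, ∠N ≈ 0.00°
|D| = √(1² + 1²) ≈ 1.4142, ∠D ≈ 45.00°
|H| = 10 / 1.4142 ≈ 7.0711
Gain = 20 log₁₀(7.0711) ≈ 16.99 dB
∠H = 0.00° − 45.00° = -45.00°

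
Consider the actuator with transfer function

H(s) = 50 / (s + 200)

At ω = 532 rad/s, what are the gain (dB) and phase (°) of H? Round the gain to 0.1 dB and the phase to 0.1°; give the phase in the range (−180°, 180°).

Substitute s = j532:
Numerator: 50 = 50 + j0
Denominator: (j532) + 200 = 200 + j532
|N| = √(50² + 0²) ≈ 50, ∠N ≈ 0.00°
|D| = √(200² + 532²) ≈ 568.35, ∠D ≈ 69.40°
|H| = 50 / 568.35 ≈ 0.087974
Gain = 20 log₁₀(0.087974) ≈ -21.11 dB
∠H = 0.00° − 69.40° = -69.40°

-21.1 dB, -69.4°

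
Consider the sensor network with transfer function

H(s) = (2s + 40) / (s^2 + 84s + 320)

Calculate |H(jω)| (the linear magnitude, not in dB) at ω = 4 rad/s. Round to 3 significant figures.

Substitute s = j4:
Numerator: 2(j4) + 40 = 40 + j8
Denominator: (j4)^2 + 84(j4) + 320 = 304 + j336
|N| = √(40² + 8²) ≈ 40.792, ∠N ≈ 11.31°
|D| = √(304² + 336²) ≈ 453.11, ∠D ≈ 47.86°
|H| = 40.792 / 453.11 ≈ 0.090027

0.0900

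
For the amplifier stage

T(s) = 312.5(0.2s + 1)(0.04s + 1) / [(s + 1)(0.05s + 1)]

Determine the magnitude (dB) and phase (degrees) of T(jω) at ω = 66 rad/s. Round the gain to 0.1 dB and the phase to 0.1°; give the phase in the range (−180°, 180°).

34.2 dB, -7.4°

At ω = 66 rad/s:
zero (1 + j66·0.2) = 1 + j13.2 → |·| ≈ 13.238, ∠ ≈ 85.67°
zero (1 + j66·0.04) = 1 + j2.64 → |·| ≈ 2.823, ∠ ≈ 69.25°
pole (1 + j66·1) = 1 + j66 → |·| ≈ 66.008, ∠ ≈ 89.13°
pole (1 + j66·0.05) = 1 + j3.3 → |·| ≈ 3.4482, ∠ ≈ 73.14°
|T| = 312.5 · 13.238 · 2.823 / (66.008 · 3.4482) ≈ 51.309
Gain = 20 log₁₀(51.309) ≈ 34.20 dB
∠T = (85.67° + 69.25°) − (89.13° + 73.14°) = -7.35°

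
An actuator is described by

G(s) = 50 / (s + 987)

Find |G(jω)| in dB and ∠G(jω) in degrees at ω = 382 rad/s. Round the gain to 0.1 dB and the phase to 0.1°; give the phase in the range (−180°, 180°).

At s = jω = j382:
pole (s+987): 987 + j382 → |·| = √(987²+382²) = √1120093 ≈ 1058.3, ∠ = arctan(382/987) ≈ 21.16°
|G| = 50 / 1058.3 ≈ 0.047246
Gain = 20 log₁₀(0.047246) ≈ -26.51 dB
∠G = 0.00° − 21.16° = -21.16°

-26.5 dB, -21.2°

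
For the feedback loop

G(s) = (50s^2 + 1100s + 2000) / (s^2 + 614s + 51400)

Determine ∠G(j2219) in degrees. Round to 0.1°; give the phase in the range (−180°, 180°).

Substitute s = j2219:
Numerator: 50(j2219)^2 + 1100(j2219) + 2000 = -246196050 + j2440900
Denominator: (j2219)^2 + 614(j2219) + 51400 = -4872561 + j1362466
|N| = √(246196050² + 2440900²) ≈ 2.4621e+08, ∠N ≈ 179.43°
|D| = √(4872561² + 1362466²) ≈ 5.0595e+06, ∠D ≈ 164.38°
∠G = 179.43° − 164.38° = 15.05°

15.1°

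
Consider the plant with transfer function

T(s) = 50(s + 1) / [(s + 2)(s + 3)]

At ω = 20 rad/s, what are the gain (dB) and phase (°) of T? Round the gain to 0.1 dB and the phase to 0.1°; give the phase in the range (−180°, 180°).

7.8 dB, -78.6°

At s = jω = j20:
zero (s+1): 1 + j20 → |·| = √(1²+20²) = √401 ≈ 20.025, ∠ = arctan(20/1) ≈ 87.14°
pole (s+2): 2 + j20 → |·| = √(2²+20²) = √404 ≈ 20.1, ∠ = arctan(20/2) ≈ 84.29°
pole (s+3): 3 + j20 → |·| = √(3²+20²) = √409 ≈ 20.224, ∠ = arctan(20/3) ≈ 81.47°
|T| = 50 · 20.025 / 406.5 ≈ 2.4631
Gain = 20 log₁₀(2.4631) ≈ 7.83 dB
∠T = 87.14° − 165.76° = -78.62°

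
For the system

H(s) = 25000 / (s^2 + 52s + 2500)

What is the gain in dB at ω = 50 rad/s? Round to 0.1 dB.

At s = jω = j50:
quadratic: (j50)² + 52·j50 + 2500 = 0 + j2600 → |·| ≈ 2600, ∠ ≈ 90.00°
|H| = 25000 / 2600 ≈ 9.6154
Gain = 20 log₁₀(9.6154) ≈ 19.66 dB

19.7 dB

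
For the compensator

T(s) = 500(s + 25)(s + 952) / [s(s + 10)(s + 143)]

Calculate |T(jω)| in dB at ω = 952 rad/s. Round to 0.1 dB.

At s = jω = j952:
zero (s+25): 25 + j952 → |·| = √(25²+952²) = √906929 ≈ 952.33, ∠ = arctan(952/25) ≈ 88.50°
zero (s+952): 952 + j952 → |·| = √(952²+952²) = √1812608 ≈ 1346.3, ∠ = arctan(952/952) ≈ 45.00°
pole (s+10): 10 + j952 → |·| = √(10²+952²) = √906404 ≈ 952.05, ∠ = arctan(952/10) ≈ 89.40°
pole (s+143): 143 + j952 → |·| = √(143²+952²) = √926753 ≈ 962.68, ∠ = arctan(952/143) ≈ 81.46°
pole at origin: |s| = 952, ∠ = 90.00° (in denominator)
|T| = 500 · 1.2821e+06 / 8.7253e+08 ≈ 0.7347
Gain = 20 log₁₀(0.7347) ≈ -2.68 dB

-2.7 dB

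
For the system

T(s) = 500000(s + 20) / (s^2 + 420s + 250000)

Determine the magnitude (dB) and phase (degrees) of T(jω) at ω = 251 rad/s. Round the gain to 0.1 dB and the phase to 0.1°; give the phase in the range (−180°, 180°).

55.4 dB, 56.0°

At s = jω = j251:
zero (s+20): 20 + j251 → |·| = √(20²+251²) = √63401 ≈ 251.8, ∠ = arctan(251/20) ≈ 85.44°
quadratic: (j251)² + 420·j251 + 250000 = 186999 + j105420 → |·| ≈ 2.1467e+05, ∠ ≈ 29.41°
|T| = 500000 · 251.8 / 2.1467e+05 ≈ 586.48
Gain = 20 log₁₀(586.48) ≈ 55.37 dB
∠T = 85.44° − 29.41° = 56.03°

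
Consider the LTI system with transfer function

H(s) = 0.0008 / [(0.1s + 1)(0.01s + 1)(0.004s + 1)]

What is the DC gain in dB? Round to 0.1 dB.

-61.9 dB

H(0) = 0.0008 · 1 / 1 = 0.0008
20 log₁₀(0.0008) ≈ -61.94 dB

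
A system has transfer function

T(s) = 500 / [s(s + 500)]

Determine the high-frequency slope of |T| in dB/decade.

Each pole contributes −20 dB/decade at high frequency; each zero contributes +20 dB/decade.
Net: 0 zero(s) − 2 pole(s) → -40 dB/decade.

-40 dB/decade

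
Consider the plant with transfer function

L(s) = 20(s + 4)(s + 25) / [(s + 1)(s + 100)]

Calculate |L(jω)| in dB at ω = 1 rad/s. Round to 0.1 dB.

At s = jω = j1:
zero (s+4): 4 + j1 → |·| = √(4²+1²) = √17 ≈ 4.1231, ∠ = arctan(1/4) ≈ 14.04°
zero (s+25): 25 + j1 → |·| = √(25²+1²) = √626 ≈ 25.02, ∠ = arctan(1/25) ≈ 2.29°
pole (s+1): 1 + j1 → |·| = √(1²+1²) = √2 ≈ 1.4142, ∠ = arctan(1/1) ≈ 45.00°
pole (s+100): 100 + j1 → |·| = √(100²+1²) = √10001 ≈ 100, ∠ = arctan(1/100) ≈ 0.57°
|L| = 20 · 103.16 / 141.42 ≈ 14.589
Gain = 20 log₁₀(14.589) ≈ 23.28 dB

23.3 dB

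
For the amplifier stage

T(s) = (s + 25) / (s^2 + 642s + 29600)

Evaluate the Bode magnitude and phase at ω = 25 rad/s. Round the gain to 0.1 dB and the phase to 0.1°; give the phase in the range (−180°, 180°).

-59.4 dB, 16.0°

Substitute s = j25:
Numerator: (j25) + 25 = 25 + j25
Denominator: (j25)^2 + 642(j25) + 29600 = 28975 + j16050
|N| = √(25² + 25²) ≈ 35.355, ∠N ≈ 45.00°
|D| = √(28975² + 16050²) ≈ 33123, ∠D ≈ 28.98°
|T| = 35.355 / 33123 ≈ 0.0010674
Gain = 20 log₁₀(0.0010674) ≈ -59.43 dB
∠T = 45.00° − 28.98° = 16.02°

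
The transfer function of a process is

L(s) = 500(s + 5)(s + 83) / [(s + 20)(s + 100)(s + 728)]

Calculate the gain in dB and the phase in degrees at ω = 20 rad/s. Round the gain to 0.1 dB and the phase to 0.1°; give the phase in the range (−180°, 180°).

-7.6 dB, 31.6°

At s = jω = j20:
zero (s+5): 5 + j20 → |·| = √(5²+20²) = √425 ≈ 20.616, ∠ = arctan(20/5) ≈ 75.96°
zero (s+83): 83 + j20 → |·| = √(83²+20²) = √7289 ≈ 85.376, ∠ = arctan(20/83) ≈ 13.55°
pole (s+20): 20 + j20 → |·| = √(20²+20²) = √800 ≈ 28.284, ∠ = arctan(20/20) ≈ 45.00°
pole (s+100): 100 + j20 → |·| = √(100²+20²) = √10400 ≈ 101.98, ∠ = arctan(20/100) ≈ 11.31°
pole (s+728): 728 + j20 → |·| = √(728²+20²) = √530384 ≈ 728.27, ∠ = arctan(20/728) ≈ 1.57°
|L| = 500 · 1760.1 / 2.1006e+06 ≈ 0.41895
Gain = 20 log₁₀(0.41895) ≈ -7.56 dB
∠L = 89.51° − 57.88° = 31.63°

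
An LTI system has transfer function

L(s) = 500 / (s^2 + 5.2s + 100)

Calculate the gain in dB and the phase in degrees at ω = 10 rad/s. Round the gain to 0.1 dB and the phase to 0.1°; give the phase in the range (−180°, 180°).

At s = jω = j10:
quadratic: (j10)² + 5.2·j10 + 100 = 0 + j52 → |·| ≈ 52, ∠ ≈ 90.00°
|L| = 500 / 52 ≈ 9.6154
Gain = 20 log₁₀(9.6154) ≈ 19.66 dB
∠L = 0.00° − 90.00° = -90.00°

19.7 dB, -90.0°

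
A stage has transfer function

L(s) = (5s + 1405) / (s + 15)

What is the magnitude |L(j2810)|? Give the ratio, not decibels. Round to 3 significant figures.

5.02

Substitute s = j2810:
Numerator: 5(j2810) + 1405 = 1405 + j14050
Denominator: (j2810) + 15 = 15 + j2810
|N| = √(1405² + 14050²) ≈ 14120, ∠N ≈ 84.29°
|D| = √(15² + 2810²) ≈ 2810, ∠D ≈ 89.69°
|L| = 14120 / 2810 ≈ 5.0249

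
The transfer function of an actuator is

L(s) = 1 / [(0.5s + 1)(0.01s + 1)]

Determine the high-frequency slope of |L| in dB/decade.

-40 dB/decade

Each pole contributes −20 dB/decade at high frequency; each zero contributes +20 dB/decade.
Net: 0 zero(s) − 2 pole(s) → -40 dB/decade.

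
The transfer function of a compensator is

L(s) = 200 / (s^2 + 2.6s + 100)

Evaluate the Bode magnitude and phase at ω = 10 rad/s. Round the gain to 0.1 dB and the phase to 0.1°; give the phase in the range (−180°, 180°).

17.7 dB, -90.0°

At s = jω = j10:
quadratic: (j10)² + 2.6·j10 + 100 = 0 + j26 → |·| ≈ 26, ∠ ≈ 90.00°
|L| = 200 / 26 ≈ 7.6923
Gain = 20 log₁₀(7.6923) ≈ 17.72 dB
∠L = 0.00° − 90.00° = -90.00°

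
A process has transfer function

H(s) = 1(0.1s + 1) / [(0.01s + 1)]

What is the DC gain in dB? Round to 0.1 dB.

0.0 dB

H(0) = 1 · 1 / 1 = 1
20 log₁₀(1) ≈ 0.00 dB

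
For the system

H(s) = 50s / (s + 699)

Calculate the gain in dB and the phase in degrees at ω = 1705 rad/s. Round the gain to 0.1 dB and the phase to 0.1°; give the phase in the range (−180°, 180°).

At s = jω = j1705:
zero at origin: s = j1705 → |·| = 1705, ∠ = 90.00°
pole (s+699): 699 + j1705 → |·| = √(699²+1705²) = √3395626 ≈ 1842.7, ∠ = arctan(1705/699) ≈ 67.71°
|H| = 50 · 1705 / 1842.7 ≈ 46.264
Gain = 20 log₁₀(46.264) ≈ 33.30 dB
∠H = 90.00° − 67.71° = 22.29°

33.3 dB, 22.3°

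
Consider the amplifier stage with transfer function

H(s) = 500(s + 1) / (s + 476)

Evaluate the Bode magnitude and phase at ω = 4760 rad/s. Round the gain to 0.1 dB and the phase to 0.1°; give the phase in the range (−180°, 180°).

53.9 dB, 5.7°

At s = jω = j4760:
zero (s+1): 1 + j4760 → |·| = √(1²+4760²) = √22657601 ≈ 4760, ∠ = arctan(4760/1) ≈ 89.99°
pole (s+476): 476 + j4760 → |·| = √(476²+4760²) = √22884176 ≈ 4783.7, ∠ = arctan(4760/476) ≈ 84.29°
|H| = 500 · 4760 / 4783.7 ≈ 497.52
Gain = 20 log₁₀(497.52) ≈ 53.94 dB
∠H = 89.99° − 84.29° = 5.70°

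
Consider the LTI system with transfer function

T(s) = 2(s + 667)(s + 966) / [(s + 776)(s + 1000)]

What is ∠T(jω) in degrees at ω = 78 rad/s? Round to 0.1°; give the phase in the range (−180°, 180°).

1.1°

At s = jω = j78:
zero (s+667): 667 + j78 → |·| = √(667²+78²) = √450973 ≈ 671.55, ∠ = arctan(78/667) ≈ 6.67°
zero (s+966): 966 + j78 → |·| = √(966²+78²) = √939240 ≈ 969.14, ∠ = arctan(78/966) ≈ 4.62°
pole (s+776): 776 + j78 → |·| = √(776²+78²) = √608260 ≈ 779.91, ∠ = arctan(78/776) ≈ 5.74°
pole (s+1000): 1000 + j78 → |·| = √(1000²+78²) = √1006084 ≈ 1003, ∠ = arctan(78/1000) ≈ 4.46°
∠T = 11.29° − 10.20° = 1.09°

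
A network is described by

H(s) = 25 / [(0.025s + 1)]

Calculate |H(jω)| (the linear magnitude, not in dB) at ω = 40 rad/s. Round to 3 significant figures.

17.7

At ω = 40 rad/s:
pole (1 + j40·0.025) = 1 + j1 → |·| ≈ 1.4142, ∠ ≈ 45.00°
|H| = 25 · 1 / (1.4142) ≈ 17.678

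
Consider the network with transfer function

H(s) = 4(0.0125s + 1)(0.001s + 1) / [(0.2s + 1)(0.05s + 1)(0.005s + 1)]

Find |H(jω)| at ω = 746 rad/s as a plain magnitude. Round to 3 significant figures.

At ω = 746 rad/s:
zero (1 + j746·0.0125) = 1 + j9.325 → |·| ≈ 9.3785, ∠ ≈ 83.88°
zero (1 + j746·0.001) = 1 + j0.746 → |·| ≈ 1.2476, ∠ ≈ 36.72°
pole (1 + j746·0.2) = 1 + j149.2 → |·| ≈ 149.2, ∠ ≈ 89.62°
pole (1 + j746·0.05) = 1 + j37.3 → |·| ≈ 37.313, ∠ ≈ 88.46°
pole (1 + j746·0.005) = 1 + j3.73 → |·| ≈ 3.8617, ∠ ≈ 74.99°
|H| = 4 · 9.3785 · 1.2476 / (149.2 · 37.313 · 3.8617) ≈ 0.002177

0.00218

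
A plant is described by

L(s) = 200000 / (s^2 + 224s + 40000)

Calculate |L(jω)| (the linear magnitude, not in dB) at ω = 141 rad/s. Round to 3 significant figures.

5.34

At s = jω = j141:
quadratic: (j141)² + 224·j141 + 40000 = 20119 + j31584 → |·| ≈ 37448, ∠ ≈ 57.50°
|L| = 200000 / 37448 ≈ 5.3407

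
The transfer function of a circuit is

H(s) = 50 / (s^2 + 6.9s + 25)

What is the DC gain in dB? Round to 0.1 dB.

6.0 dB

H(0) = 50 / 25 = 2
20 log₁₀(2) ≈ 6.02 dB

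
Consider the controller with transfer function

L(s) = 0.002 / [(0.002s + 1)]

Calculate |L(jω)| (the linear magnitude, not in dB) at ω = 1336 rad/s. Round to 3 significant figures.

At ω = 1336 rad/s:
pole (1 + j1336·0.002) = 1 + j2.672 → |·| ≈ 2.853, ∠ ≈ 69.48°
|L| = 0.002 · 1 / (2.853) ≈ 0.00070102

0.000701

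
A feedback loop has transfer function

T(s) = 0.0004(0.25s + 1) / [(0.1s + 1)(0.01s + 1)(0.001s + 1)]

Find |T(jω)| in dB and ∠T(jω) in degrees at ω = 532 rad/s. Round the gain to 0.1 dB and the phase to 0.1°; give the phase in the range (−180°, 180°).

At ω = 532 rad/s:
zero (1 + j532·0.25) = 1 + j133 → |·| ≈ 133, ∠ ≈ 89.57°
pole (1 + j532·0.1) = 1 + j53.2 → |·| ≈ 53.209, ∠ ≈ 88.92°
pole (1 + j532·0.01) = 1 + j5.32 → |·| ≈ 5.4132, ∠ ≈ 79.35°
pole (1 + j532·0.001) = 1 + j0.532 → |·| ≈ 1.1327, ∠ ≈ 28.01°
|T| = 0.0004 · 133 / (53.209 · 5.4132 · 1.1327) ≈ 0.00016306
Gain = 20 log₁₀(0.00016306) ≈ -75.75 dB
∠T = (89.57°) − (88.92° + 79.35° + 28.01°) = -106.71°

-75.8 dB, -106.7°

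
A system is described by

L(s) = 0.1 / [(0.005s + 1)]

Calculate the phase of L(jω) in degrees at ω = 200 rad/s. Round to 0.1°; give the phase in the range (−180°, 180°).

-45.0°

At ω = 200 rad/s:
pole (1 + j200·0.005) = 1 + j1 → |·| ≈ 1.4142, ∠ ≈ 45.00°
∠L = (0°) − (45.00°) = -45.00°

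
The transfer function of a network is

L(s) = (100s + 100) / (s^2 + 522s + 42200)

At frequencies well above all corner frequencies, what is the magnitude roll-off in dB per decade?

-20 dB/decade

Each pole contributes −20 dB/decade at high frequency; each zero contributes +20 dB/decade.
Net: 1 zero(s) − 2 pole(s) → -20 dB/decade.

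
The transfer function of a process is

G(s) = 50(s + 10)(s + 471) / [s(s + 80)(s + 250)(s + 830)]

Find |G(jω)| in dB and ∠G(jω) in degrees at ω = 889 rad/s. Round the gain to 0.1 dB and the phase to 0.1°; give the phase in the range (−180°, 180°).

-86.0 dB, -144.7°

At s = jω = j889:
zero (s+10): 10 + j889 → |·| = √(10²+889²) = √790421 ≈ 889.06, ∠ = arctan(889/10) ≈ 89.36°
zero (s+471): 471 + j889 → |·| = √(471²+889²) = √1012162 ≈ 1006.1, ∠ = arctan(889/471) ≈ 62.08°
pole (s+80): 80 + j889 → |·| = √(80²+889²) = √796721 ≈ 892.59, ∠ = arctan(889/80) ≈ 84.86°
pole (s+250): 250 + j889 → |·| = √(250²+889²) = √852821 ≈ 923.48, ∠ = arctan(889/250) ≈ 74.29°
pole (s+830): 830 + j889 → |·| = √(830²+889²) = √1479221 ≈ 1216.2, ∠ = arctan(889/830) ≈ 46.97°
pole at origin: |s| = 889, ∠ = 90.00° (in denominator)
|G| = 50 · 8.9448e+05 / 8.9122e+11 ≈ 5.0183e-05
Gain = 20 log₁₀(5.0183e-05) ≈ -85.99 dB
∠G = 151.44° − 296.12° = -144.68°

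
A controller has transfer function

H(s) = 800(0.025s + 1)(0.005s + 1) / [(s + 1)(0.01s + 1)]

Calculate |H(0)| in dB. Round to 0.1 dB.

H(0) = 800 · 1 / 1 = 800
20 log₁₀(800) ≈ 58.06 dB

58.1 dB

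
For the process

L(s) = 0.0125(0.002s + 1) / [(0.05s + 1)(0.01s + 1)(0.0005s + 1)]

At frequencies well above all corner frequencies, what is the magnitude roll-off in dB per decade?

-40 dB/decade

Each pole contributes −20 dB/decade at high frequency; each zero contributes +20 dB/decade.
Net: 1 zero(s) − 3 pole(s) → -40 dB/decade.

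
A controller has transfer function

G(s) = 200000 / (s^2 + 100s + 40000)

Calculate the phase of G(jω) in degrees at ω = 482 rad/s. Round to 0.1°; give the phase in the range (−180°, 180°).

-165.9°

At s = jω = j482:
quadratic: (j482)² + 100·j482 + 40000 = -192324 + j48200 → |·| ≈ 1.9827e+05, ∠ ≈ 165.93°
∠G = 0.00° − 165.93° = -165.93°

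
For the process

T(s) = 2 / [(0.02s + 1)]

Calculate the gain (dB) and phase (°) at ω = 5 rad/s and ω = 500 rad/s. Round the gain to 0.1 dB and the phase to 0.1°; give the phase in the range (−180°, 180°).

At ω = 5 rad/s:
pole (1 + j5·0.02) = 1 + j0.1 → |·| ≈ 1.005, ∠ ≈ 5.71°
|T| = 2 · 1 / (1.005) ≈ 1.99
Gain = 20 log₁₀(1.99) ≈ 5.98 dB
∠T = (0°) − (5.71°) = -5.71°

At ω = 500 rad/s:
pole (1 + j500·0.02) = 1 + j10 → |·| ≈ 10.05, ∠ ≈ 84.29°
|T| = 2 · 1 / (10.05) ≈ 0.199
Gain = 20 log₁₀(0.199) ≈ -14.02 dB
∠T = (0°) − (84.29°) = -84.29°

ω = 5: 6.0 dB, -5.7°; ω = 500: -14.0 dB, -84.3°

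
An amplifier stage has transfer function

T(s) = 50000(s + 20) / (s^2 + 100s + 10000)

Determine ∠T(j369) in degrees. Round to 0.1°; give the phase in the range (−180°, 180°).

At s = jω = j369:
zero (s+20): 20 + j369 → |·| = √(20²+369²) = √136561 ≈ 369.54, ∠ = arctan(369/20) ≈ 86.90°
quadratic: (j369)² + 100·j369 + 10000 = -126161 + j36900 → |·| ≈ 1.3145e+05, ∠ ≈ 163.70°
∠T = 86.90° − 163.70° = -76.80°

-76.8°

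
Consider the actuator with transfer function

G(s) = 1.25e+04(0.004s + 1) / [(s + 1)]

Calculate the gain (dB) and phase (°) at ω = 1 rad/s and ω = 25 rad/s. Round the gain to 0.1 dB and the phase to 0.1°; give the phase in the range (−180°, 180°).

ω = 1: 78.9 dB, -44.8°; ω = 25: 54.0 dB, -82.0°

At ω = 1 rad/s:
zero (1 + j1·0.004) = 1 + j0.004 → |·| ≈ 1, ∠ ≈ 0.23°
pole (1 + j1·1) = 1 + j1 → |·| ≈ 1.4142, ∠ ≈ 45.00°
|G| = 1.25e+04 · 1 / (1.4142) ≈ 8838.9
Gain = 20 log₁₀(8838.9) ≈ 78.93 dB
∠G = (0.23°) − (45.00°) = -44.77°

At ω = 25 rad/s:
zero (1 + j25·0.004) = 1 + j0.1 → |·| ≈ 1.005, ∠ ≈ 5.71°
pole (1 + j25·1) = 1 + j25 → |·| ≈ 25.02, ∠ ≈ 87.71°
|G| = 1.25e+04 · 1.005 / (25.02) ≈ 502.1
Gain = 20 log₁₀(502.1) ≈ 54.02 dB
∠G = (5.71°) − (87.71°) = -82.00°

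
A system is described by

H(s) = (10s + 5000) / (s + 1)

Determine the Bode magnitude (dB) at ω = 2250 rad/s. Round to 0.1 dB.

20.2 dB

Substitute s = j2250:
Numerator: 10(j2250) + 5000 = 5000 + j22500
Denominator: (j2250) + 1 = 1 + j2250
|N| = √(5000² + 22500²) ≈ 23049, ∠N ≈ 77.47°
|D| = √(1² + 2250²) ≈ 2250, ∠D ≈ 89.97°
|H| = 23049 / 2250 ≈ 10.244
Gain = 20 log₁₀(10.244) ≈ 20.21 dB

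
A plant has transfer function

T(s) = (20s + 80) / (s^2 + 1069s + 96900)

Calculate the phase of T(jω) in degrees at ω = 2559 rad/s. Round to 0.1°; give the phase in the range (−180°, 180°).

Substitute s = j2559:
Numerator: 20(j2559) + 80 = 80 + j51180
Denominator: (j2559)^2 + 1069(j2559) + 96900 = -6451581 + j2735571
|N| = √(80² + 51180²) ≈ 51180, ∠N ≈ 89.91°
|D| = √(6451581² + 2735571²) ≈ 7.0076e+06, ∠D ≈ 157.02°
∠T = 89.91° − 157.02° = -67.11°

-67.1°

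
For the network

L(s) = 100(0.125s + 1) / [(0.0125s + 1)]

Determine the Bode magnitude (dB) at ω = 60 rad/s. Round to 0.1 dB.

At ω = 60 rad/s:
zero (1 + j60·0.125) = 1 + j7.5 → |·| ≈ 7.5664, ∠ ≈ 82.41°
pole (1 + j60·0.0125) = 1 + j0.75 → |·| ≈ 1.25, ∠ ≈ 36.87°
|L| = 100 · 7.5664 / (1.25) ≈ 605.31
Gain = 20 log₁₀(605.31) ≈ 55.64 dB

55.6 dB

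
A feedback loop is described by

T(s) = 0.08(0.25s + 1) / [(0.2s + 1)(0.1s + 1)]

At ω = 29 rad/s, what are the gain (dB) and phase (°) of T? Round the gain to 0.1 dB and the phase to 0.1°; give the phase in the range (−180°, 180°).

At ω = 29 rad/s:
zero (1 + j29·0.25) = 1 + j7.25 → |·| ≈ 7.3186, ∠ ≈ 82.15°
pole (1 + j29·0.2) = 1 + j5.8 → |·| ≈ 5.8856, ∠ ≈ 80.22°
pole (1 + j29·0.1) = 1 + j2.9 → |·| ≈ 3.0676, ∠ ≈ 70.97°
|T| = 0.08 · 7.3186 / (5.8856 · 3.0676) ≈ 0.032429
Gain = 20 log₁₀(0.032429) ≈ -29.78 dB
∠T = (82.15°) − (80.22° + 70.97°) = -69.04°

-29.8 dB, -69.0°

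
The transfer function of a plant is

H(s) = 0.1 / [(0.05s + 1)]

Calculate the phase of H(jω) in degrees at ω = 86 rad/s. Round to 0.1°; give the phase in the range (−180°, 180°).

At ω = 86 rad/s:
pole (1 + j86·0.05) = 1 + j4.3 → |·| ≈ 4.4147, ∠ ≈ 76.91°
∠H = (0°) − (76.91°) = -76.91°

-76.9°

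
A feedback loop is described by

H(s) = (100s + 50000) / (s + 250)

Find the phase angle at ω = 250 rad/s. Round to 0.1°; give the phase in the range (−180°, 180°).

-18.4°

Substitute s = j250:
Numerator: 100(j250) + 50000 = 50000 + j25000
Denominator: (j250) + 250 = 250 + j250
|N| = √(50000² + 25000²) ≈ 55902, ∠N ≈ 26.57°
|D| = √(250² + 250²) ≈ 353.55, ∠D ≈ 45.00°
∠H = 26.57° − 45.00° = -18.43°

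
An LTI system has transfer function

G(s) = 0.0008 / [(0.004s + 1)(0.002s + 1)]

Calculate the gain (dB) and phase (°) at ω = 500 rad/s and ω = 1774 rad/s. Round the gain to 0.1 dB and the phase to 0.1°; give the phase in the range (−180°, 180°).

ω = 500: -71.9 dB, -108.4°; ω = 1774: -90.4 dB, -156.2°

At ω = 500 rad/s:
pole (1 + j500·0.004) = 1 + j2 → |·| ≈ 2.2361, ∠ ≈ 63.43°
pole (1 + j500·0.002) = 1 + j1 → |·| ≈ 1.4142, ∠ ≈ 45.00°
|G| = 0.0008 · 1 / (2.2361 · 1.4142) ≈ 0.00025298
Gain = 20 log₁₀(0.00025298) ≈ -71.94 dB
∠G = (0°) − (63.43° + 45.00°) = -108.43°

At ω = 1774 rad/s:
pole (1 + j1774·0.004) = 1 + j7.096 → |·| ≈ 7.1661, ∠ ≈ 81.98°
pole (1 + j1774·0.002) = 1 + j3.548 → |·| ≈ 3.6862, ∠ ≈ 74.26°
|G| = 0.0008 · 1 / (7.1661 · 3.6862) ≈ 3.0285e-05
Gain = 20 log₁₀(3.0285e-05) ≈ -90.38 dB
∠G = (0°) − (81.98° + 74.26°) = -156.24°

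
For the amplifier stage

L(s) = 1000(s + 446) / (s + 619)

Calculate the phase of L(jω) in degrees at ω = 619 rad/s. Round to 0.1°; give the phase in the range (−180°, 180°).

At s = jω = j619:
zero (s+446): 446 + j619 → |·| = √(446²+619²) = √582077 ≈ 762.94, ∠ = arctan(619/446) ≈ 54.23°
pole (s+619): 619 + j619 → |·| = √(619²+619²) = √766322 ≈ 875.4, ∠ = arctan(619/619) ≈ 45.00°
∠L = 54.23° − 45.00° = 9.23°

9.2°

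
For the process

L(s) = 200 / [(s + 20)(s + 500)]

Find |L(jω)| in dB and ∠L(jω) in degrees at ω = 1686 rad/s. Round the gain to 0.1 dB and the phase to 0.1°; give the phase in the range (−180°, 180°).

-83.4 dB, -162.8°

At s = jω = j1686:
pole (s+20): 20 + j1686 → |·| = √(20²+1686²) = √2842996 ≈ 1686.1, ∠ = arctan(1686/20) ≈ 89.32°
pole (s+500): 500 + j1686 → |·| = √(500²+1686²) = √3092596 ≈ 1758.6, ∠ = arctan(1686/500) ≈ 73.48°
|L| = 200 / 2.9652e+06 ≈ 6.7449e-05
Gain = 20 log₁₀(6.7449e-05) ≈ -83.42 dB
∠L = 0.00° − 162.80° = -162.80°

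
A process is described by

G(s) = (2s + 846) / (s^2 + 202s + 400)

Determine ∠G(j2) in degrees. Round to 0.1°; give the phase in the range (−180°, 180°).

-45.3°

Substitute s = j2:
Numerator: 2(j2) + 846 = 846 + j4
Denominator: (j2)^2 + 202(j2) + 400 = 396 + j404
|N| = √(846² + 4²) ≈ 846.01, ∠N ≈ 0.27°
|D| = √(396² + 404²) ≈ 565.71, ∠D ≈ 45.57°
∠G = 0.27° − 45.57° = -45.30°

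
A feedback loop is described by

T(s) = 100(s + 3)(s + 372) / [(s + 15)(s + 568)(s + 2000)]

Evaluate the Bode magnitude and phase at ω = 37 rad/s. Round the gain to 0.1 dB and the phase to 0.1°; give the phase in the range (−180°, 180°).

-30.3 dB, 18.3°

At s = jω = j37:
zero (s+3): 3 + j37 → |·| = √(3²+37²) = √1378 ≈ 37.121, ∠ = arctan(37/3) ≈ 85.36°
zero (s+372): 372 + j37 → |·| = √(372²+37²) = √139753 ≈ 373.84, ∠ = arctan(37/372) ≈ 5.68°
pole (s+15): 15 + j37 → |·| = √(15²+37²) = √1594 ≈ 39.925, ∠ = arctan(37/15) ≈ 67.93°
pole (s+568): 568 + j37 → |·| = √(568²+37²) = √323993 ≈ 569.2, ∠ = arctan(37/568) ≈ 3.73°
pole (s+2000): 2000 + j37 → |·| = √(2000²+37²) = √4001369 ≈ 2000.3, ∠ = arctan(37/2000) ≈ 1.06°
|T| = 100 · 13877 / 4.5457e+07 ≈ 0.030528
Gain = 20 log₁₀(0.030528) ≈ -30.31 dB
∠T = 91.04° − 72.72° = 18.32°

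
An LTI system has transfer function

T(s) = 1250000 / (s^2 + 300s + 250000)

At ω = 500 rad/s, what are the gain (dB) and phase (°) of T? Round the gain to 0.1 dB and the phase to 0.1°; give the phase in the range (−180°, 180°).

At s = jω = j500:
quadratic: (j500)² + 300·j500 + 250000 = 0 + j150000 → |·| ≈ 1.5e+05, ∠ ≈ 90.00°
|T| = 1250000 / 1.5e+05 ≈ 8.3333
Gain = 20 log₁₀(8.3333) ≈ 18.42 dB
∠T = 0.00° − 90.00° = -90.00°

18.4 dB, -90.0°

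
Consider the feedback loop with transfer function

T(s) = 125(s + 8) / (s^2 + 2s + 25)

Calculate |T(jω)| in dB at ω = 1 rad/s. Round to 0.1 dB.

32.4 dB

At s = jω = j1:
zero (s+8): 8 + j1 → |·| = √(8²+1²) = √65 ≈ 8.0623, ∠ = arctan(1/8) ≈ 7.13°
quadratic: (j1)² + 2·j1 + 25 = 24 + j2 → |·| ≈ 24.083, ∠ ≈ 4.76°
|T| = 125 · 8.0623 / 24.083 ≈ 41.846
Gain = 20 log₁₀(41.846) ≈ 32.43 dB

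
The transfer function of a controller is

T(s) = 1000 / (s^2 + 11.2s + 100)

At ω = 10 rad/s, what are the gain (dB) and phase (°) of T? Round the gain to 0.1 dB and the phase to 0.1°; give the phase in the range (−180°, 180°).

19.0 dB, -90.0°

At s = jω = j10:
quadratic: (j10)² + 11.2·j10 + 100 = 0 + j112 → |·| ≈ 112, ∠ ≈ 90.00°
|T| = 1000 / 112 ≈ 8.9286
Gain = 20 log₁₀(8.9286) ≈ 19.02 dB
∠T = 0.00° − 90.00° = -90.00°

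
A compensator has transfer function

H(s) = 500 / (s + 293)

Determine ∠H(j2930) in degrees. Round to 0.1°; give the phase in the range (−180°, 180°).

At s = jω = j2930:
pole (s+293): 293 + j2930 → |·| = √(293²+2930²) = √8670749 ≈ 2944.6, ∠ = arctan(2930/293) ≈ 84.29°
∠H = 0.00° − 84.29° = -84.29°

-84.3°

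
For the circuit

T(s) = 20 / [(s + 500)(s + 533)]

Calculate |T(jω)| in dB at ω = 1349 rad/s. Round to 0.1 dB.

-100.4 dB

At s = jω = j1349:
pole (s+500): 500 + j1349 → |·| = √(500²+1349²) = √2069801 ≈ 1438.7, ∠ = arctan(1349/500) ≈ 69.66°
pole (s+533): 533 + j1349 → |·| = √(533²+1349²) = √2103890 ≈ 1450.5, ∠ = arctan(1349/533) ≈ 68.44°
|T| = 20 / 2.0868e+06 ≈ 9.5841e-06
Gain = 20 log₁₀(9.5841e-06) ≈ -100.37 dB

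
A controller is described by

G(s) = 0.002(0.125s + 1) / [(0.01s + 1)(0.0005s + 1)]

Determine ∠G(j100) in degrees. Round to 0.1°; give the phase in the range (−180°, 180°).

37.6°

At ω = 100 rad/s:
zero (1 + j100·0.125) = 1 + j12.5 → |·| ≈ 12.54, ∠ ≈ 85.43°
pole (1 + j100·0.01) = 1 + j1 → |·| ≈ 1.4142, ∠ ≈ 45.00°
pole (1 + j100·0.0005) = 1 + j0.05 → |·| ≈ 1.0012, ∠ ≈ 2.86°
∠G = (85.43°) − (45.00° + 2.86°) = 37.57°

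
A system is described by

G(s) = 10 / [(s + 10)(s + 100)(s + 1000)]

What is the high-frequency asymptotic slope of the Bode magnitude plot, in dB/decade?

-60 dB/decade

Each pole contributes −20 dB/decade at high frequency; each zero contributes +20 dB/decade.
Net: 0 zero(s) − 3 pole(s) → -60 dB/decade.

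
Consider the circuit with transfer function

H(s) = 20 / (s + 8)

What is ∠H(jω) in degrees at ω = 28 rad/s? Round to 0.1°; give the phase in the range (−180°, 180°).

Substitute s = j28:
Numerator: 20 = 20 + j0
Denominator: (j28) + 8 = 8 + j28
|N| = √(20² + 0²) ≈ 20, ∠N ≈ 0.00°
|D| = √(8² + 28²) ≈ 29.12, ∠D ≈ 74.05°
∠H = 0.00° − 74.05° = -74.05°

-74.1°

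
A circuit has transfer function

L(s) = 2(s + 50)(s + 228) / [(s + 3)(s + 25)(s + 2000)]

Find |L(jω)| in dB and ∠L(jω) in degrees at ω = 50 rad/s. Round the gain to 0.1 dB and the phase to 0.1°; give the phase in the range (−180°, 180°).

At s = jω = j50:
zero (s+50): 50 + j50 → |·| = √(50²+50²) = √5000 ≈ 70.711, ∠ = arctan(50/50) ≈ 45.00°
zero (s+228): 228 + j50 → |·| = √(228²+50²) = √54484 ≈ 233.42, ∠ = arctan(50/228) ≈ 12.37°
pole (s+3): 3 + j50 → |·| = √(3²+50²) = √2509 ≈ 50.09, ∠ = arctan(50/3) ≈ 86.57°
pole (s+25): 25 + j50 → |·| = √(25²+50²) = √3125 ≈ 55.902, ∠ = arctan(50/25) ≈ 63.43°
pole (s+2000): 2000 + j50 → |·| = √(2000²+50²) = √4002500 ≈ 2000.6, ∠ = arctan(50/2000) ≈ 1.43°
|L| = 2 · 16505 / 5.6019e+06 ≈ 0.0058926
Gain = 20 log₁₀(0.0058926) ≈ -44.59 dB
∠L = 57.37° − 151.43° = -94.06°

-44.6 dB, -94.1°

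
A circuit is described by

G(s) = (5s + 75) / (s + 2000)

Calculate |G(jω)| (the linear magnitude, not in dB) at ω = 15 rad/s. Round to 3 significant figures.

Substitute s = j15:
Numerator: 5(j15) + 75 = 75 + j75
Denominator: (j15) + 2000 = 2000 + j15
|N| = √(75² + 75²) ≈ 106.07, ∠N ≈ 45.00°
|D| = √(2000² + 15²) ≈ 2000.1, ∠D ≈ 0.43°
|G| = 106.07 / 2000.1 ≈ 0.053032

0.0530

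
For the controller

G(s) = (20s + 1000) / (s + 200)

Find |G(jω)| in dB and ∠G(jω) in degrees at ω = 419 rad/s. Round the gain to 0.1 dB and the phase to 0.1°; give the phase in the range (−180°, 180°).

Substitute s = j419:
Numerator: 20(j419) + 1000 = 1000 + j8380
Denominator: (j419) + 200 = 200 + j419
|N| = √(1000² + 8380²) ≈ 8439.5, ∠N ≈ 83.19°
|D| = √(200² + 419²) ≈ 464.29, ∠D ≈ 64.48°
|G| = 8439.5 / 464.29 ≈ 18.177
Gain = 20 log₁₀(18.177) ≈ 25.19 dB
∠G = 83.19° − 64.48° = 18.71°

25.2 dB, 18.7°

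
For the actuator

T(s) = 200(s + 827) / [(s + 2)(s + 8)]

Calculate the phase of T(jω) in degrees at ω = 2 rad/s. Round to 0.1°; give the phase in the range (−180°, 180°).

At s = jω = j2:
zero (s+827): 827 + j2 → |·| = √(827²+2²) = √683933 ≈ 827, ∠ = arctan(2/827) ≈ 0.14°
pole (s+2): 2 + j2 → |·| = √(2²+2²) = √8 ≈ 2.8284, ∠ = arctan(2/2) ≈ 45.00°
pole (s+8): 8 + j2 → |·| = √(8²+2²) = √68 ≈ 8.2462, ∠ = arctan(2/8) ≈ 14.04°
∠T = 0.14° − 59.04° = -58.90°

-58.9°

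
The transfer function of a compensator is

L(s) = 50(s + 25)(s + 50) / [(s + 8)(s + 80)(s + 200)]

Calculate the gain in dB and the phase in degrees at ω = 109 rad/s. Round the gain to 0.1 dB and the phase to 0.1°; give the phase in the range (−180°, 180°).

At s = jω = j109:
zero (s+25): 25 + j109 → |·| = √(25²+109²) = √12506 ≈ 111.83, ∠ = arctan(109/25) ≈ 77.08°
zero (s+50): 50 + j109 → |·| = √(50²+109²) = √14381 ≈ 119.92, ∠ = arctan(109/50) ≈ 65.36°
pole (s+8): 8 + j109 → |·| = √(8²+109²) = √11945 ≈ 109.29, ∠ = arctan(109/8) ≈ 85.80°
pole (s+80): 80 + j109 → |·| = √(80²+109²) = √18281 ≈ 135.21, ∠ = arctan(109/80) ≈ 53.72°
pole (s+200): 200 + j109 → |·| = √(200²+109²) = √51881 ≈ 227.77, ∠ = arctan(109/200) ≈ 28.59°
|L| = 50 · 13411 / 3.3658e+06 ≈ 0.19922
Gain = 20 log₁₀(0.19922) ≈ -14.01 dB
∠L = 142.44° − 168.11° = -25.67°

-14.0 dB, -25.7°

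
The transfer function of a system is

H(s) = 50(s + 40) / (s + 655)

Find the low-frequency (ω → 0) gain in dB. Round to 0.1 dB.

9.7 dB

H(0) = 50·40 / (655) ≈ 3.0534
20 log₁₀(3.0534) ≈ 9.70 dB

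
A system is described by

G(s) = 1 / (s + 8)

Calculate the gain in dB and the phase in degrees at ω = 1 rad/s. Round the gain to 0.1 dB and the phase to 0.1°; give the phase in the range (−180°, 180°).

-18.1 dB, -7.1°

At s = jω = j1:
pole (s+8): 8 + j1 → |·| = √(8²+1²) = √65 ≈ 8.0623, ∠ = arctan(1/8) ≈ 7.13°
|G| = 1 / 8.0623 ≈ 0.12403
Gain = 20 log₁₀(0.12403) ≈ -18.13 dB
∠G = 0.00° − 7.13° = -7.13°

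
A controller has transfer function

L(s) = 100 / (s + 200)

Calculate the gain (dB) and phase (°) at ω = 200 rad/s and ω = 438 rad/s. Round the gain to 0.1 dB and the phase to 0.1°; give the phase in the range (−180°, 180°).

Substitute s = j200:
Numerator: 100 = 100 + j0
Denominator: (j200) + 200 = 200 + j200
|N| = √(100² + 0²) ≈ 100, ∠N ≈ 0.00°
|D| = √(200² + 200²) ≈ 282.84, ∠D ≈ 45.00°
|L| = 100 / 282.84 ≈ 0.35356
Gain = 20 log₁₀(0.35356) ≈ -9.03 dB
∠L = 0.00° − 45.00° = -45.00°

Substitute s = j438:
Numerator: 100 = 100 + j0
Denominator: (j438) + 200 = 200 + j438
|N| = √(100² + 0²) ≈ 100, ∠N ≈ 0.00°
|D| = √(200² + 438²) ≈ 481.5, ∠D ≈ 65.46°
|L| = 100 / 481.5 ≈ 0.20768
Gain = 20 log₁₀(0.20768) ≈ -13.65 dB
∠L = 0.00° − 65.46° = -65.46°

ω = 200: -9.0 dB, -45.0°; ω = 438: -13.7 dB, -65.5°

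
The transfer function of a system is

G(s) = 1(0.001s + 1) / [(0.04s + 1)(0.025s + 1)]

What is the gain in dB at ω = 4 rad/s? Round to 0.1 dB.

At ω = 4 rad/s:
zero (1 + j4·0.001) = 1 + j0.004 → |·| ≈ 1, ∠ ≈ 0.23°
pole (1 + j4·0.04) = 1 + j0.16 → |·| ≈ 1.0127, ∠ ≈ 9.09°
pole (1 + j4·0.025) = 1 + j0.1 → |·| ≈ 1.005, ∠ ≈ 5.71°
|G| = 1 · 1 / (1.0127 · 1.005) ≈ 0.98255
Gain = 20 log₁₀(0.98255) ≈ -0.15 dB

-0.2 dB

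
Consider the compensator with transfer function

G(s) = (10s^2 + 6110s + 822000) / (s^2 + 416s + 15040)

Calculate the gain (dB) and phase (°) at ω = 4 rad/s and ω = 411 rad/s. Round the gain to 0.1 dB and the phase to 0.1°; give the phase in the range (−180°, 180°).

Substitute s = j4:
Numerator: 10(j4)^2 + 6110(j4) + 822000 = 821840 + j24440
Denominator: (j4)^2 + 416(j4) + 15040 = 15024 + j1664
|N| = √(821840² + 24440²) ≈ 8.222e+05, ∠N ≈ 1.70°
|D| = √(15024² + 1664²) ≈ 15116, ∠D ≈ 6.32°
|G| = 8.222e+05 / 15116 ≈ 54.393
Gain = 20 log₁₀(54.393) ≈ 34.71 dB
∠G = 1.70° − 6.32° = -4.62°

Substitute s = j411:
Numerator: 10(j411)^2 + 6110(j411) + 822000 = -867210 + j2511210
Denominator: (j411)^2 + 416(j411) + 15040 = -153881 + j170976
|N| = √(867210² + 2511210²) ≈ 2.6567e+06, ∠N ≈ 109.05°
|D| = √(153881² + 170976²) ≈ 2.3003e+05, ∠D ≈ 131.99°
|G| = 2.6567e+06 / 2.3003e+05 ≈ 11.549
Gain = 20 log₁₀(11.549) ≈ 21.25 dB
∠G = 109.05° − 131.99° = -22.94°

ω = 4: 34.7 dB, -4.6°; ω = 411: 21.3 dB, -22.9°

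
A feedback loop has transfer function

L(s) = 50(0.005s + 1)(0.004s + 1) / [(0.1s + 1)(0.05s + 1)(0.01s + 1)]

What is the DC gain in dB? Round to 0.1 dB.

34.0 dB

L(0) = 50 · 1 / 1 = 50
20 log₁₀(50) ≈ 33.98 dB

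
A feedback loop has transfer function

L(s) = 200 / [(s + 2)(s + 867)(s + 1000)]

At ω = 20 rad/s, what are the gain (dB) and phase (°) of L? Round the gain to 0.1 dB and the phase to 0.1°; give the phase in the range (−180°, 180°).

-98.8 dB, -86.8°

At s = jω = j20:
pole (s+2): 2 + j20 → |·| = √(2²+20²) = √404 ≈ 20.1, ∠ = arctan(20/2) ≈ 84.29°
pole (s+867): 867 + j20 → |·| = √(867²+20²) = √752089 ≈ 867.23, ∠ = arctan(20/867) ≈ 1.32°
pole (s+1000): 1000 + j20 → |·| = √(1000²+20²) = √1000400 ≈ 1000.2, ∠ = arctan(20/1000) ≈ 1.15°
|L| = 200 / 1.7435e+07 ≈ 1.1471e-05
Gain = 20 log₁₀(1.1471e-05) ≈ -98.81 dB
∠L = 0.00° − 86.76° = -86.76°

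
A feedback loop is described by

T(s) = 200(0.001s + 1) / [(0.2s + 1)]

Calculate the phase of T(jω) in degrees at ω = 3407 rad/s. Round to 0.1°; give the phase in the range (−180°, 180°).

-16.3°

At ω = 3407 rad/s:
zero (1 + j3407·0.001) = 1 + j3.407 → |·| ≈ 3.5507, ∠ ≈ 73.64°
pole (1 + j3407·0.2) = 1 + j681.4 → |·| ≈ 681.4, ∠ ≈ 89.92°
∠T = (73.64°) − (89.92°) = -16.28°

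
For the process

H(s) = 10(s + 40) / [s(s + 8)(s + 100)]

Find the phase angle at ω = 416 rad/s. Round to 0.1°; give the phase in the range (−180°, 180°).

-170.9°

At s = jω = j416:
zero (s+40): 40 + j416 → |·| = √(40²+416²) = √174656 ≈ 417.92, ∠ = arctan(416/40) ≈ 84.51°
pole (s+8): 8 + j416 → |·| = √(8²+416²) = √173120 ≈ 416.08, ∠ = arctan(416/8) ≈ 88.90°
pole (s+100): 100 + j416 → |·| = √(100²+416²) = √183056 ≈ 427.85, ∠ = arctan(416/100) ≈ 76.48°
pole at origin: |s| = 416, ∠ = 90.00° (in denominator)
∠H = 84.51° − 255.38° = -170.87°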